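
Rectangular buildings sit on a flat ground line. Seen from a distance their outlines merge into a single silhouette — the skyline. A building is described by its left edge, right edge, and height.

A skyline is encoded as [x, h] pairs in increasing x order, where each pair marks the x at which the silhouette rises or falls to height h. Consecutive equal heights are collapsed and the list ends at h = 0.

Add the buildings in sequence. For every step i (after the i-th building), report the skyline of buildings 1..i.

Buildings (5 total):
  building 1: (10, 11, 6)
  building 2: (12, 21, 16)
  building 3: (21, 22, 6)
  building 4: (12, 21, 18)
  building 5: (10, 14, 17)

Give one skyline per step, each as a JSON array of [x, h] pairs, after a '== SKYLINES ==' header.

== SKYLINES ==
[[10,6],[11,0]]
[[10,6],[11,0],[12,16],[21,0]]
[[10,6],[11,0],[12,16],[21,6],[22,0]]
[[10,6],[11,0],[12,18],[21,6],[22,0]]
[[10,17],[12,18],[21,6],[22,0]]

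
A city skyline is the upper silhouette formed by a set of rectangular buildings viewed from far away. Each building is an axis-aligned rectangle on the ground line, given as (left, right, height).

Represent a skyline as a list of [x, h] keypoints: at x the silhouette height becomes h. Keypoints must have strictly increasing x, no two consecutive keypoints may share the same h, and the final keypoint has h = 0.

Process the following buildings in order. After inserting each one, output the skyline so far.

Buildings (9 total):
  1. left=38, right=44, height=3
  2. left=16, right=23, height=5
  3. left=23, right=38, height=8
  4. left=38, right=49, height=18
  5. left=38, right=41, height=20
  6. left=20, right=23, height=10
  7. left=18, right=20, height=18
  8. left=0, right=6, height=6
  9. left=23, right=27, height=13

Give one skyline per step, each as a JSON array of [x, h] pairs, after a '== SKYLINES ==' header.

== SKYLINES ==
[[38,3],[44,0]]
[[16,5],[23,0],[38,3],[44,0]]
[[16,5],[23,8],[38,3],[44,0]]
[[16,5],[23,8],[38,18],[49,0]]
[[16,5],[23,8],[38,20],[41,18],[49,0]]
[[16,5],[20,10],[23,8],[38,20],[41,18],[49,0]]
[[16,5],[18,18],[20,10],[23,8],[38,20],[41,18],[49,0]]
[[0,6],[6,0],[16,5],[18,18],[20,10],[23,8],[38,20],[41,18],[49,0]]
[[0,6],[6,0],[16,5],[18,18],[20,10],[23,13],[27,8],[38,20],[41,18],[49,0]]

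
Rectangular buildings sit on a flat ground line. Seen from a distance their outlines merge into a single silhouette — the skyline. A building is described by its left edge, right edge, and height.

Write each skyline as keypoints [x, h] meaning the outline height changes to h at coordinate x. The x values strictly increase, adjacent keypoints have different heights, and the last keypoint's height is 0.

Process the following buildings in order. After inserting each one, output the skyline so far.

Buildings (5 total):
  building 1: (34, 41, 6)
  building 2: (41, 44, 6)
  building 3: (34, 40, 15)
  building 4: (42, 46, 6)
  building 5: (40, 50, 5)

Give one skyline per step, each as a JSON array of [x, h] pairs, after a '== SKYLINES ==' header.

== SKYLINES ==
[[34,6],[41,0]]
[[34,6],[44,0]]
[[34,15],[40,6],[44,0]]
[[34,15],[40,6],[46,0]]
[[34,15],[40,6],[46,5],[50,0]]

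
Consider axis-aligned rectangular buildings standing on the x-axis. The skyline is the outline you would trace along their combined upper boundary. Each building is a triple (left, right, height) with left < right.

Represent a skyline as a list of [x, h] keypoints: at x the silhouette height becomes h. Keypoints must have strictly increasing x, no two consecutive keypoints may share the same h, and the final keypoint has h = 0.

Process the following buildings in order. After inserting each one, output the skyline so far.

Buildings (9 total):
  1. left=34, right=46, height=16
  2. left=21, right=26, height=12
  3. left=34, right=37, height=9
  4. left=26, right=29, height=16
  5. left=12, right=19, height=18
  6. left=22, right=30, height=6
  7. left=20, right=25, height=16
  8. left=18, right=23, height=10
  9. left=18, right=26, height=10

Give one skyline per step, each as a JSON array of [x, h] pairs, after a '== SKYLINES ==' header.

== SKYLINES ==
[[34,16],[46,0]]
[[21,12],[26,0],[34,16],[46,0]]
[[21,12],[26,0],[34,16],[46,0]]
[[21,12],[26,16],[29,0],[34,16],[46,0]]
[[12,18],[19,0],[21,12],[26,16],[29,0],[34,16],[46,0]]
[[12,18],[19,0],[21,12],[26,16],[29,6],[30,0],[34,16],[46,0]]
[[12,18],[19,0],[20,16],[25,12],[26,16],[29,6],[30,0],[34,16],[46,0]]
[[12,18],[19,10],[20,16],[25,12],[26,16],[29,6],[30,0],[34,16],[46,0]]
[[12,18],[19,10],[20,16],[25,12],[26,16],[29,6],[30,0],[34,16],[46,0]]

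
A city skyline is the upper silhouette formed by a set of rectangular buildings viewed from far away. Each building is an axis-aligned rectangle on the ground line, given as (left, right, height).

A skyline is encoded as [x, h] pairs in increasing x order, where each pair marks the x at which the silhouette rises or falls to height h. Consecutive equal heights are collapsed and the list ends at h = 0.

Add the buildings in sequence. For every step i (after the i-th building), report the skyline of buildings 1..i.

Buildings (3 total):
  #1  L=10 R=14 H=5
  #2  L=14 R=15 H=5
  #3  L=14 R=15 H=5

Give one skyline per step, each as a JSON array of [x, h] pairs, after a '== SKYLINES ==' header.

== SKYLINES ==
[[10,5],[14,0]]
[[10,5],[15,0]]
[[10,5],[15,0]]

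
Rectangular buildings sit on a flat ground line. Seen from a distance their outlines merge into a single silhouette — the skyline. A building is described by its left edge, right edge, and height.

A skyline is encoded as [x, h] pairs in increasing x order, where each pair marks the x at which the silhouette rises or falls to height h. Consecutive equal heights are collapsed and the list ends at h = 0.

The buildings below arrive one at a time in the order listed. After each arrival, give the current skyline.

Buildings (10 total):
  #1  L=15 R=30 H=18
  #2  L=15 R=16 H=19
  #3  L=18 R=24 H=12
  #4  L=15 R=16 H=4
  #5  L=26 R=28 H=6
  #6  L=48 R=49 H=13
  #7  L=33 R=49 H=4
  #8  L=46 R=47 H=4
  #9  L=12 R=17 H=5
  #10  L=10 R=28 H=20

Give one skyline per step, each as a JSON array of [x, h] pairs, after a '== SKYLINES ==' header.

== SKYLINES ==
[[15,18],[30,0]]
[[15,19],[16,18],[30,0]]
[[15,19],[16,18],[30,0]]
[[15,19],[16,18],[30,0]]
[[15,19],[16,18],[30,0]]
[[15,19],[16,18],[30,0],[48,13],[49,0]]
[[15,19],[16,18],[30,0],[33,4],[48,13],[49,0]]
[[15,19],[16,18],[30,0],[33,4],[48,13],[49,0]]
[[12,5],[15,19],[16,18],[30,0],[33,4],[48,13],[49,0]]
[[10,20],[28,18],[30,0],[33,4],[48,13],[49,0]]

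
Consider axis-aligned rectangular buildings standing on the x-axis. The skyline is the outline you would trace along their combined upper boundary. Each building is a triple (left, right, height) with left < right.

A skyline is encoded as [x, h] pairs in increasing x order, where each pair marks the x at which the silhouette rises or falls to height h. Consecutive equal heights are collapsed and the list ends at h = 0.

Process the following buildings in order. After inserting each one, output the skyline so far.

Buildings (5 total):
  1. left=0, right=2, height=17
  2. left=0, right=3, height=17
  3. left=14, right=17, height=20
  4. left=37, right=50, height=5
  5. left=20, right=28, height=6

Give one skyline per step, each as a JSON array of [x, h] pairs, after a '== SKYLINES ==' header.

== SKYLINES ==
[[0,17],[2,0]]
[[0,17],[3,0]]
[[0,17],[3,0],[14,20],[17,0]]
[[0,17],[3,0],[14,20],[17,0],[37,5],[50,0]]
[[0,17],[3,0],[14,20],[17,0],[20,6],[28,0],[37,5],[50,0]]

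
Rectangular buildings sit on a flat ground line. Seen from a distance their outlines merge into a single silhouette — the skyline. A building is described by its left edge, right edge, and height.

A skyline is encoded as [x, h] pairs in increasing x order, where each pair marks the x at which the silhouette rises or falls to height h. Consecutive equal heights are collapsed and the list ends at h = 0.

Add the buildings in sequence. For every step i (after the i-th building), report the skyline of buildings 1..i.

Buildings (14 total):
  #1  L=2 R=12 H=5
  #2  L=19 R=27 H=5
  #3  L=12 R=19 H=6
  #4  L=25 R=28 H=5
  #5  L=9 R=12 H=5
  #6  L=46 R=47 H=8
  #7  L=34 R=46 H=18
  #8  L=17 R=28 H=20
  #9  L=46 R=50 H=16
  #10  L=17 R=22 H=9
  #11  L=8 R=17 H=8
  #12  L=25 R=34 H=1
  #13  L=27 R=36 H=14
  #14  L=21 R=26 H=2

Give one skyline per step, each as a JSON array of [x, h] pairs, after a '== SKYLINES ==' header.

== SKYLINES ==
[[2,5],[12,0]]
[[2,5],[12,0],[19,5],[27,0]]
[[2,5],[12,6],[19,5],[27,0]]
[[2,5],[12,6],[19,5],[28,0]]
[[2,5],[12,6],[19,5],[28,0]]
[[2,5],[12,6],[19,5],[28,0],[46,8],[47,0]]
[[2,5],[12,6],[19,5],[28,0],[34,18],[46,8],[47,0]]
[[2,5],[12,6],[17,20],[28,0],[34,18],[46,8],[47,0]]
[[2,5],[12,6],[17,20],[28,0],[34,18],[46,16],[50,0]]
[[2,5],[12,6],[17,20],[28,0],[34,18],[46,16],[50,0]]
[[2,5],[8,8],[17,20],[28,0],[34,18],[46,16],[50,0]]
[[2,5],[8,8],[17,20],[28,1],[34,18],[46,16],[50,0]]
[[2,5],[8,8],[17,20],[28,14],[34,18],[46,16],[50,0]]
[[2,5],[8,8],[17,20],[28,14],[34,18],[46,16],[50,0]]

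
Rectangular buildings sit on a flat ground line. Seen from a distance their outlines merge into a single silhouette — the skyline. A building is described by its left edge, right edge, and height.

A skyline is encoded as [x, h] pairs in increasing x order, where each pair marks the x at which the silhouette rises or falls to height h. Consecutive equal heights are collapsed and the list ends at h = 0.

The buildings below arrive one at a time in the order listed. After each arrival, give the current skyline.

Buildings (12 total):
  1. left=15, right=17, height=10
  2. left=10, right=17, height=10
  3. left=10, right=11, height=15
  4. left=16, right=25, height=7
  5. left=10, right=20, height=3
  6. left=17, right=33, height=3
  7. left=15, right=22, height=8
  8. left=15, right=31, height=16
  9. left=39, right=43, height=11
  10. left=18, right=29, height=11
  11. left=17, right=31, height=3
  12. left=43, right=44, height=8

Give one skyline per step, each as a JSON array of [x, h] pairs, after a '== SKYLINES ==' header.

== SKYLINES ==
[[15,10],[17,0]]
[[10,10],[17,0]]
[[10,15],[11,10],[17,0]]
[[10,15],[11,10],[17,7],[25,0]]
[[10,15],[11,10],[17,7],[25,0]]
[[10,15],[11,10],[17,7],[25,3],[33,0]]
[[10,15],[11,10],[17,8],[22,7],[25,3],[33,0]]
[[10,15],[11,10],[15,16],[31,3],[33,0]]
[[10,15],[11,10],[15,16],[31,3],[33,0],[39,11],[43,0]]
[[10,15],[11,10],[15,16],[31,3],[33,0],[39,11],[43,0]]
[[10,15],[11,10],[15,16],[31,3],[33,0],[39,11],[43,0]]
[[10,15],[11,10],[15,16],[31,3],[33,0],[39,11],[43,8],[44,0]]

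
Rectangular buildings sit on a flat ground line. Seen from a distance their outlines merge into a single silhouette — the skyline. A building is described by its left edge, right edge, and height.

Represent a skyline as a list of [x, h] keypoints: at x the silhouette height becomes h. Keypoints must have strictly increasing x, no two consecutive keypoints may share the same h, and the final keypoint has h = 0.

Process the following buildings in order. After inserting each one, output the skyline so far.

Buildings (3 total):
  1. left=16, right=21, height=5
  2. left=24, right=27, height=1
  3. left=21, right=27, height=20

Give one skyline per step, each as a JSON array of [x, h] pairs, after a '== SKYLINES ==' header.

== SKYLINES ==
[[16,5],[21,0]]
[[16,5],[21,0],[24,1],[27,0]]
[[16,5],[21,20],[27,0]]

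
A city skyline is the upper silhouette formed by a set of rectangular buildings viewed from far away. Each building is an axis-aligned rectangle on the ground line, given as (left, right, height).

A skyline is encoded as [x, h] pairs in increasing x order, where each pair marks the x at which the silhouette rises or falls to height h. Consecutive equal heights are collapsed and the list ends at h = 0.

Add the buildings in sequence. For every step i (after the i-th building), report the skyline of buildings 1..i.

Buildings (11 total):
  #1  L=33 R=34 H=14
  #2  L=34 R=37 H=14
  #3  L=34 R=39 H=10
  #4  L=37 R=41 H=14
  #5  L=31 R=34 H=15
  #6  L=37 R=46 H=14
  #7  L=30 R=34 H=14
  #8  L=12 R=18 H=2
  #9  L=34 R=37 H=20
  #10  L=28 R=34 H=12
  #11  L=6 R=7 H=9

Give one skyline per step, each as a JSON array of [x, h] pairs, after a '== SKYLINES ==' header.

== SKYLINES ==
[[33,14],[34,0]]
[[33,14],[37,0]]
[[33,14],[37,10],[39,0]]
[[33,14],[41,0]]
[[31,15],[34,14],[41,0]]
[[31,15],[34,14],[46,0]]
[[30,14],[31,15],[34,14],[46,0]]
[[12,2],[18,0],[30,14],[31,15],[34,14],[46,0]]
[[12,2],[18,0],[30,14],[31,15],[34,20],[37,14],[46,0]]
[[12,2],[18,0],[28,12],[30,14],[31,15],[34,20],[37,14],[46,0]]
[[6,9],[7,0],[12,2],[18,0],[28,12],[30,14],[31,15],[34,20],[37,14],[46,0]]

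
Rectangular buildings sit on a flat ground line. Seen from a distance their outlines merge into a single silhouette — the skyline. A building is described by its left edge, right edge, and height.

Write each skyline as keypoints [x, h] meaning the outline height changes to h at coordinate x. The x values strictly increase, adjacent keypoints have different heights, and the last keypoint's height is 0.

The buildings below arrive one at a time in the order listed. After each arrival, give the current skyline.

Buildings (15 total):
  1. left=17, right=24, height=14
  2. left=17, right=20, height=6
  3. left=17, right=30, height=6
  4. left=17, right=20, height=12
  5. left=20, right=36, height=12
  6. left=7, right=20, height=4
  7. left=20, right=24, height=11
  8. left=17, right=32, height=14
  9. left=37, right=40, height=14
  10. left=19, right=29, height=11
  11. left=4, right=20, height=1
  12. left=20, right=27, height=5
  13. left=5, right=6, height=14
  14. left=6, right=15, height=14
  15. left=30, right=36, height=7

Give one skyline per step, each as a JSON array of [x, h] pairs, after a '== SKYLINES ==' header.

== SKYLINES ==
[[17,14],[24,0]]
[[17,14],[24,0]]
[[17,14],[24,6],[30,0]]
[[17,14],[24,6],[30,0]]
[[17,14],[24,12],[36,0]]
[[7,4],[17,14],[24,12],[36,0]]
[[7,4],[17,14],[24,12],[36,0]]
[[7,4],[17,14],[32,12],[36,0]]
[[7,4],[17,14],[32,12],[36,0],[37,14],[40,0]]
[[7,4],[17,14],[32,12],[36,0],[37,14],[40,0]]
[[4,1],[7,4],[17,14],[32,12],[36,0],[37,14],[40,0]]
[[4,1],[7,4],[17,14],[32,12],[36,0],[37,14],[40,0]]
[[4,1],[5,14],[6,1],[7,4],[17,14],[32,12],[36,0],[37,14],[40,0]]
[[4,1],[5,14],[15,4],[17,14],[32,12],[36,0],[37,14],[40,0]]
[[4,1],[5,14],[15,4],[17,14],[32,12],[36,0],[37,14],[40,0]]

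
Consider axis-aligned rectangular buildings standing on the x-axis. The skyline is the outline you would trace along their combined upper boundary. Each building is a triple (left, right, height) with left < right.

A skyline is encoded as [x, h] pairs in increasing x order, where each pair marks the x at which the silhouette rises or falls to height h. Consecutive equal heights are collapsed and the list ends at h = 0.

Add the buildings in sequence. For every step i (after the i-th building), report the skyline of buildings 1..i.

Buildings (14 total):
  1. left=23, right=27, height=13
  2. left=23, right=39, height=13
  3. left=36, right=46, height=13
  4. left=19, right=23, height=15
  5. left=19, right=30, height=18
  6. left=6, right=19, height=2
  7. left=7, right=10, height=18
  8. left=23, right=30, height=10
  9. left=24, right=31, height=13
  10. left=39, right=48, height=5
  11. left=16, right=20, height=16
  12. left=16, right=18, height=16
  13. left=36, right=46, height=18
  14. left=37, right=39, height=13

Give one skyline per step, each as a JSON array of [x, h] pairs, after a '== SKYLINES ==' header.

== SKYLINES ==
[[23,13],[27,0]]
[[23,13],[39,0]]
[[23,13],[46,0]]
[[19,15],[23,13],[46,0]]
[[19,18],[30,13],[46,0]]
[[6,2],[19,18],[30,13],[46,0]]
[[6,2],[7,18],[10,2],[19,18],[30,13],[46,0]]
[[6,2],[7,18],[10,2],[19,18],[30,13],[46,0]]
[[6,2],[7,18],[10,2],[19,18],[30,13],[46,0]]
[[6,2],[7,18],[10,2],[19,18],[30,13],[46,5],[48,0]]
[[6,2],[7,18],[10,2],[16,16],[19,18],[30,13],[46,5],[48,0]]
[[6,2],[7,18],[10,2],[16,16],[19,18],[30,13],[46,5],[48,0]]
[[6,2],[7,18],[10,2],[16,16],[19,18],[30,13],[36,18],[46,5],[48,0]]
[[6,2],[7,18],[10,2],[16,16],[19,18],[30,13],[36,18],[46,5],[48,0]]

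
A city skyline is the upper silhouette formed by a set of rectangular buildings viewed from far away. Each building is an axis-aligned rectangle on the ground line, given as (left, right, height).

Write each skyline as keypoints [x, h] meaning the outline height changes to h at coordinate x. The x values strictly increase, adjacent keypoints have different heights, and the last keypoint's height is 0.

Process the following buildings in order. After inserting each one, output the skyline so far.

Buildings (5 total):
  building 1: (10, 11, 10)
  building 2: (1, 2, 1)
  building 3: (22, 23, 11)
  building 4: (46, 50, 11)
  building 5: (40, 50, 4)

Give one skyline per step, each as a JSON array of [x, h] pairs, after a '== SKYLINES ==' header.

== SKYLINES ==
[[10,10],[11,0]]
[[1,1],[2,0],[10,10],[11,0]]
[[1,1],[2,0],[10,10],[11,0],[22,11],[23,0]]
[[1,1],[2,0],[10,10],[11,0],[22,11],[23,0],[46,11],[50,0]]
[[1,1],[2,0],[10,10],[11,0],[22,11],[23,0],[40,4],[46,11],[50,0]]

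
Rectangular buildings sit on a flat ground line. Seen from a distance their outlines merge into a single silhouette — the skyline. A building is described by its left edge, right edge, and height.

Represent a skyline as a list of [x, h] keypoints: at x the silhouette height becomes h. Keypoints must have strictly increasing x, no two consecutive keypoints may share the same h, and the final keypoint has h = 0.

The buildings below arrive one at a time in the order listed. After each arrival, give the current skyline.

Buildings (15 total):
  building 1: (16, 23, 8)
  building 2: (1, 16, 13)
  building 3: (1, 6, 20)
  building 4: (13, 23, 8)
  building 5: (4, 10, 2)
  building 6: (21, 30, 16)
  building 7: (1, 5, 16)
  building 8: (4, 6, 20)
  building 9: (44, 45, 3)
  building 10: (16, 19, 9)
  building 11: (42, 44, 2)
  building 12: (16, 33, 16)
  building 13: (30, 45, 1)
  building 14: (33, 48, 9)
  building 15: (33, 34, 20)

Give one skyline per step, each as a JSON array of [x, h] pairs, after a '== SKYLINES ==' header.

== SKYLINES ==
[[16,8],[23,0]]
[[1,13],[16,8],[23,0]]
[[1,20],[6,13],[16,8],[23,0]]
[[1,20],[6,13],[16,8],[23,0]]
[[1,20],[6,13],[16,8],[23,0]]
[[1,20],[6,13],[16,8],[21,16],[30,0]]
[[1,20],[6,13],[16,8],[21,16],[30,0]]
[[1,20],[6,13],[16,8],[21,16],[30,0]]
[[1,20],[6,13],[16,8],[21,16],[30,0],[44,3],[45,0]]
[[1,20],[6,13],[16,9],[19,8],[21,16],[30,0],[44,3],[45,0]]
[[1,20],[6,13],[16,9],[19,8],[21,16],[30,0],[42,2],[44,3],[45,0]]
[[1,20],[6,13],[16,16],[33,0],[42,2],[44,3],[45,0]]
[[1,20],[6,13],[16,16],[33,1],[42,2],[44,3],[45,0]]
[[1,20],[6,13],[16,16],[33,9],[48,0]]
[[1,20],[6,13],[16,16],[33,20],[34,9],[48,0]]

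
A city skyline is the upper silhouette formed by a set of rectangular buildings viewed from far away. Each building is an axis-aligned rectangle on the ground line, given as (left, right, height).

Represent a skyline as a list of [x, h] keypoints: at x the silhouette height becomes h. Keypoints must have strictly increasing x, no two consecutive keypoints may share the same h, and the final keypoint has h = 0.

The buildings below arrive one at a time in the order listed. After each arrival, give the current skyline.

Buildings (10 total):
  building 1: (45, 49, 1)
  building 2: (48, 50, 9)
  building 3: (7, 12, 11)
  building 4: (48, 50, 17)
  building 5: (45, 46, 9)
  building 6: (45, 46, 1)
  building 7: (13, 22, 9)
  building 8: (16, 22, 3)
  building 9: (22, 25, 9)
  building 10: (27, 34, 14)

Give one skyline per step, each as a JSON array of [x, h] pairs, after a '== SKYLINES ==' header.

== SKYLINES ==
[[45,1],[49,0]]
[[45,1],[48,9],[50,0]]
[[7,11],[12,0],[45,1],[48,9],[50,0]]
[[7,11],[12,0],[45,1],[48,17],[50,0]]
[[7,11],[12,0],[45,9],[46,1],[48,17],[50,0]]
[[7,11],[12,0],[45,9],[46,1],[48,17],[50,0]]
[[7,11],[12,0],[13,9],[22,0],[45,9],[46,1],[48,17],[50,0]]
[[7,11],[12,0],[13,9],[22,0],[45,9],[46,1],[48,17],[50,0]]
[[7,11],[12,0],[13,9],[25,0],[45,9],[46,1],[48,17],[50,0]]
[[7,11],[12,0],[13,9],[25,0],[27,14],[34,0],[45,9],[46,1],[48,17],[50,0]]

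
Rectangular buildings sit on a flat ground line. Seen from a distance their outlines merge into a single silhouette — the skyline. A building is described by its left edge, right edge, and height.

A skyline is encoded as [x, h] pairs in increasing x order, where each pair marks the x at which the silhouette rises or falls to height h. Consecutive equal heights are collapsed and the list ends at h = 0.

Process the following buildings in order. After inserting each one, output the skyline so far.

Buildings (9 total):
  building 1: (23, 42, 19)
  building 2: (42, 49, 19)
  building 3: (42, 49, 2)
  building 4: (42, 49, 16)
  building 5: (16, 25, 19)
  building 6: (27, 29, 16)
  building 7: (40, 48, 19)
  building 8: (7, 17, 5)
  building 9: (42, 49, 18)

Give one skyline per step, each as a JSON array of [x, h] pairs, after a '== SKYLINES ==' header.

== SKYLINES ==
[[23,19],[42,0]]
[[23,19],[49,0]]
[[23,19],[49,0]]
[[23,19],[49,0]]
[[16,19],[49,0]]
[[16,19],[49,0]]
[[16,19],[49,0]]
[[7,5],[16,19],[49,0]]
[[7,5],[16,19],[49,0]]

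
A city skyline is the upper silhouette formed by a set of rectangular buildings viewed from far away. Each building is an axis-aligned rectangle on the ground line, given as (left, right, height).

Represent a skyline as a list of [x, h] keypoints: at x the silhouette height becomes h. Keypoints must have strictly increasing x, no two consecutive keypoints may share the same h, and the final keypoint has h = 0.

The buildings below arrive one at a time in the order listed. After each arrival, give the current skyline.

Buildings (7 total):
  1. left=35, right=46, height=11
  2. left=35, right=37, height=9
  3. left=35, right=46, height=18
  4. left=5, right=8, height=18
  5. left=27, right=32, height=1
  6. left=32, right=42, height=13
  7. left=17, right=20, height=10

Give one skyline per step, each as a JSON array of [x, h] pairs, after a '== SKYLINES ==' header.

== SKYLINES ==
[[35,11],[46,0]]
[[35,11],[46,0]]
[[35,18],[46,0]]
[[5,18],[8,0],[35,18],[46,0]]
[[5,18],[8,0],[27,1],[32,0],[35,18],[46,0]]
[[5,18],[8,0],[27,1],[32,13],[35,18],[46,0]]
[[5,18],[8,0],[17,10],[20,0],[27,1],[32,13],[35,18],[46,0]]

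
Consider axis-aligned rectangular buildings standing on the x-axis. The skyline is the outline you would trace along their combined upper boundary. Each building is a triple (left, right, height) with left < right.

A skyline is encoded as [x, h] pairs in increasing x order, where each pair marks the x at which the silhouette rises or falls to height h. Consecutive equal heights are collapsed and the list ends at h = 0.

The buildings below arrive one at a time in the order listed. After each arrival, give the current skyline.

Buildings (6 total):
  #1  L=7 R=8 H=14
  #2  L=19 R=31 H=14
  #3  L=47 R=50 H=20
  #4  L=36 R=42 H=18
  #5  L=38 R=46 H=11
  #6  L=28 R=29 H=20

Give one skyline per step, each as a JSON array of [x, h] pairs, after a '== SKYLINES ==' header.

== SKYLINES ==
[[7,14],[8,0]]
[[7,14],[8,0],[19,14],[31,0]]
[[7,14],[8,0],[19,14],[31,0],[47,20],[50,0]]
[[7,14],[8,0],[19,14],[31,0],[36,18],[42,0],[47,20],[50,0]]
[[7,14],[8,0],[19,14],[31,0],[36,18],[42,11],[46,0],[47,20],[50,0]]
[[7,14],[8,0],[19,14],[28,20],[29,14],[31,0],[36,18],[42,11],[46,0],[47,20],[50,0]]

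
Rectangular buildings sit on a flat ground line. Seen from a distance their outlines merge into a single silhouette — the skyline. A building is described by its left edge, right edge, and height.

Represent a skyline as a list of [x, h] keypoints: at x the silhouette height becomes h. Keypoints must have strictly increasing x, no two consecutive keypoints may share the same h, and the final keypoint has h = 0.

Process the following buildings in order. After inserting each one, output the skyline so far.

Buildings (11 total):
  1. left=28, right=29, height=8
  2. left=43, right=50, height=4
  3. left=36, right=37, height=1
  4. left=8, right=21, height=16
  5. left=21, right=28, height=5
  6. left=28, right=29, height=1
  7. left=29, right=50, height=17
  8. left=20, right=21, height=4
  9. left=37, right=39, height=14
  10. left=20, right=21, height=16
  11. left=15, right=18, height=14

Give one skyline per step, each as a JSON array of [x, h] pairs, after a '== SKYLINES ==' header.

== SKYLINES ==
[[28,8],[29,0]]
[[28,8],[29,0],[43,4],[50,0]]
[[28,8],[29,0],[36,1],[37,0],[43,4],[50,0]]
[[8,16],[21,0],[28,8],[29,0],[36,1],[37,0],[43,4],[50,0]]
[[8,16],[21,5],[28,8],[29,0],[36,1],[37,0],[43,4],[50,0]]
[[8,16],[21,5],[28,8],[29,0],[36,1],[37,0],[43,4],[50,0]]
[[8,16],[21,5],[28,8],[29,17],[50,0]]
[[8,16],[21,5],[28,8],[29,17],[50,0]]
[[8,16],[21,5],[28,8],[29,17],[50,0]]
[[8,16],[21,5],[28,8],[29,17],[50,0]]
[[8,16],[21,5],[28,8],[29,17],[50,0]]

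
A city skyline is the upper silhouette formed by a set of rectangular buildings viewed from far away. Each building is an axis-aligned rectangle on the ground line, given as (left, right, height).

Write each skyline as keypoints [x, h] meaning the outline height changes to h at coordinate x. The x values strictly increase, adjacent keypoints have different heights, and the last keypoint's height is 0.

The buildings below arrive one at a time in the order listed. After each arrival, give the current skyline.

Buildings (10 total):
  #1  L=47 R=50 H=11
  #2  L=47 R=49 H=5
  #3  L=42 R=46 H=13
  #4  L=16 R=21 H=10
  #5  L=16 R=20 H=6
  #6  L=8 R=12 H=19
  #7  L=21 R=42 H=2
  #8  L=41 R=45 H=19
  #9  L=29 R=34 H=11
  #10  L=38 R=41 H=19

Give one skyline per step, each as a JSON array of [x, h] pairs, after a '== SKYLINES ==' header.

== SKYLINES ==
[[47,11],[50,0]]
[[47,11],[50,0]]
[[42,13],[46,0],[47,11],[50,0]]
[[16,10],[21,0],[42,13],[46,0],[47,11],[50,0]]
[[16,10],[21,0],[42,13],[46,0],[47,11],[50,0]]
[[8,19],[12,0],[16,10],[21,0],[42,13],[46,0],[47,11],[50,0]]
[[8,19],[12,0],[16,10],[21,2],[42,13],[46,0],[47,11],[50,0]]
[[8,19],[12,0],[16,10],[21,2],[41,19],[45,13],[46,0],[47,11],[50,0]]
[[8,19],[12,0],[16,10],[21,2],[29,11],[34,2],[41,19],[45,13],[46,0],[47,11],[50,0]]
[[8,19],[12,0],[16,10],[21,2],[29,11],[34,2],[38,19],[45,13],[46,0],[47,11],[50,0]]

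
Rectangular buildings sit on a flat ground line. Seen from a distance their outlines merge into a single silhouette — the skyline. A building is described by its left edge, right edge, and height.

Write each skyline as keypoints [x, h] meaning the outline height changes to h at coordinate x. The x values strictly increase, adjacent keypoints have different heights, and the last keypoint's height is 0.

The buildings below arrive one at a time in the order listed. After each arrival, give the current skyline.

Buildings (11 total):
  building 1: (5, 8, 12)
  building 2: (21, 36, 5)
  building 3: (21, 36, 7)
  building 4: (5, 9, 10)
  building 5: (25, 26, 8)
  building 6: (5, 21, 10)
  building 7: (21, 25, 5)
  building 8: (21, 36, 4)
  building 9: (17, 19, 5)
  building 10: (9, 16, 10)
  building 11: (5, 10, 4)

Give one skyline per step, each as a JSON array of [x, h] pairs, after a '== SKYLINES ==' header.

== SKYLINES ==
[[5,12],[8,0]]
[[5,12],[8,0],[21,5],[36,0]]
[[5,12],[8,0],[21,7],[36,0]]
[[5,12],[8,10],[9,0],[21,7],[36,0]]
[[5,12],[8,10],[9,0],[21,7],[25,8],[26,7],[36,0]]
[[5,12],[8,10],[21,7],[25,8],[26,7],[36,0]]
[[5,12],[8,10],[21,7],[25,8],[26,7],[36,0]]
[[5,12],[8,10],[21,7],[25,8],[26,7],[36,0]]
[[5,12],[8,10],[21,7],[25,8],[26,7],[36,0]]
[[5,12],[8,10],[21,7],[25,8],[26,7],[36,0]]
[[5,12],[8,10],[21,7],[25,8],[26,7],[36,0]]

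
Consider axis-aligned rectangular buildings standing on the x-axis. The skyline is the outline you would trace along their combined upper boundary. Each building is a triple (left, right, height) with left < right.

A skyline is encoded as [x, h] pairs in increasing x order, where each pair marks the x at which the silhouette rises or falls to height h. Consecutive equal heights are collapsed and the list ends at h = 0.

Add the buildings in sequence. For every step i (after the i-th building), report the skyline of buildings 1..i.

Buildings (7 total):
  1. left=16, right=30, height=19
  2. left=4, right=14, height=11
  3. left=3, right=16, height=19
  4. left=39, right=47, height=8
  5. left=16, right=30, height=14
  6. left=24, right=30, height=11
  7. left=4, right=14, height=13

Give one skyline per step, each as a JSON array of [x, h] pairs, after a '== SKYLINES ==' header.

== SKYLINES ==
[[16,19],[30,0]]
[[4,11],[14,0],[16,19],[30,0]]
[[3,19],[30,0]]
[[3,19],[30,0],[39,8],[47,0]]
[[3,19],[30,0],[39,8],[47,0]]
[[3,19],[30,0],[39,8],[47,0]]
[[3,19],[30,0],[39,8],[47,0]]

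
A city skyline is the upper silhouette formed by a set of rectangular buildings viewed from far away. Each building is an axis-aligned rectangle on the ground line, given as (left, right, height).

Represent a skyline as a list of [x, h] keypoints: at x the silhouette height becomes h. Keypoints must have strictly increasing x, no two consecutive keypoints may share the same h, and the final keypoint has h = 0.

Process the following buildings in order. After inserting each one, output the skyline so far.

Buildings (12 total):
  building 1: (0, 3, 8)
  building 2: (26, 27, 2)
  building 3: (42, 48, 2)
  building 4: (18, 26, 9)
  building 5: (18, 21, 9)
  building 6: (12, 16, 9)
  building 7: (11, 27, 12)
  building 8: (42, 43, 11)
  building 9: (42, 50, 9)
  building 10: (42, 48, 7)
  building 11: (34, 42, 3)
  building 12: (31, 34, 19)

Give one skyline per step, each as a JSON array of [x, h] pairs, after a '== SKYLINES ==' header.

== SKYLINES ==
[[0,8],[3,0]]
[[0,8],[3,0],[26,2],[27,0]]
[[0,8],[3,0],[26,2],[27,0],[42,2],[48,0]]
[[0,8],[3,0],[18,9],[26,2],[27,0],[42,2],[48,0]]
[[0,8],[3,0],[18,9],[26,2],[27,0],[42,2],[48,0]]
[[0,8],[3,0],[12,9],[16,0],[18,9],[26,2],[27,0],[42,2],[48,0]]
[[0,8],[3,0],[11,12],[27,0],[42,2],[48,0]]
[[0,8],[3,0],[11,12],[27,0],[42,11],[43,2],[48,0]]
[[0,8],[3,0],[11,12],[27,0],[42,11],[43,9],[50,0]]
[[0,8],[3,0],[11,12],[27,0],[42,11],[43,9],[50,0]]
[[0,8],[3,0],[11,12],[27,0],[34,3],[42,11],[43,9],[50,0]]
[[0,8],[3,0],[11,12],[27,0],[31,19],[34,3],[42,11],[43,9],[50,0]]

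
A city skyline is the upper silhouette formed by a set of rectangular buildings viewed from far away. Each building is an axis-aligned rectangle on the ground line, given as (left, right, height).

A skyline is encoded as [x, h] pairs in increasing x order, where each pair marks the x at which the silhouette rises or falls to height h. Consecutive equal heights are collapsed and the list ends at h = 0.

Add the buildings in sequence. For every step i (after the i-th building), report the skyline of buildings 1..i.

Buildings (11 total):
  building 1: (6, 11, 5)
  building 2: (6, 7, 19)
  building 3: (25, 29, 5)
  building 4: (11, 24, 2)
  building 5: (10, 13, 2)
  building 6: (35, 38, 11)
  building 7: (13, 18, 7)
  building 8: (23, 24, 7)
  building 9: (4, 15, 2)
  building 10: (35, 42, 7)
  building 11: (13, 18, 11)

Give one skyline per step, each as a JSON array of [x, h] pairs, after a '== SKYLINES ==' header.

== SKYLINES ==
[[6,5],[11,0]]
[[6,19],[7,5],[11,0]]
[[6,19],[7,5],[11,0],[25,5],[29,0]]
[[6,19],[7,5],[11,2],[24,0],[25,5],[29,0]]
[[6,19],[7,5],[11,2],[24,0],[25,5],[29,0]]
[[6,19],[7,5],[11,2],[24,0],[25,5],[29,0],[35,11],[38,0]]
[[6,19],[7,5],[11,2],[13,7],[18,2],[24,0],[25,5],[29,0],[35,11],[38,0]]
[[6,19],[7,5],[11,2],[13,7],[18,2],[23,7],[24,0],[25,5],[29,0],[35,11],[38,0]]
[[4,2],[6,19],[7,5],[11,2],[13,7],[18,2],[23,7],[24,0],[25,5],[29,0],[35,11],[38,0]]
[[4,2],[6,19],[7,5],[11,2],[13,7],[18,2],[23,7],[24,0],[25,5],[29,0],[35,11],[38,7],[42,0]]
[[4,2],[6,19],[7,5],[11,2],[13,11],[18,2],[23,7],[24,0],[25,5],[29,0],[35,11],[38,7],[42,0]]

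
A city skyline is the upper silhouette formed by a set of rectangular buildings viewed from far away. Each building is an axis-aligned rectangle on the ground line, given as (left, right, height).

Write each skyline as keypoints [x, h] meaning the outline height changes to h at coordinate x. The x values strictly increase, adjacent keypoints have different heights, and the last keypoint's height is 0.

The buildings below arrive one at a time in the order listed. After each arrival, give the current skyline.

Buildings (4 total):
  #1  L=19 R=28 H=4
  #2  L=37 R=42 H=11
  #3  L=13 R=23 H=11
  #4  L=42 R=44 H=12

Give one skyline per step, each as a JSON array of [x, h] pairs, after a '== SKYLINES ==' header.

== SKYLINES ==
[[19,4],[28,0]]
[[19,4],[28,0],[37,11],[42,0]]
[[13,11],[23,4],[28,0],[37,11],[42,0]]
[[13,11],[23,4],[28,0],[37,11],[42,12],[44,0]]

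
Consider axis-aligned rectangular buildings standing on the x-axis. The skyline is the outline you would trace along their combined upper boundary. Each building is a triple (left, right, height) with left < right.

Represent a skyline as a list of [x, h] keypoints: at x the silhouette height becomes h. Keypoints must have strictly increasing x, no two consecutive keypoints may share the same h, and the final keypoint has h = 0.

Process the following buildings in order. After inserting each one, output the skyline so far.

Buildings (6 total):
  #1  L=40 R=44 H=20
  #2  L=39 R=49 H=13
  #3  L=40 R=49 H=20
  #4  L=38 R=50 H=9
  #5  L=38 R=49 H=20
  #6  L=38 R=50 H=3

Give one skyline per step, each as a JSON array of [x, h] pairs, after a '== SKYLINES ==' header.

== SKYLINES ==
[[40,20],[44,0]]
[[39,13],[40,20],[44,13],[49,0]]
[[39,13],[40,20],[49,0]]
[[38,9],[39,13],[40,20],[49,9],[50,0]]
[[38,20],[49,9],[50,0]]
[[38,20],[49,9],[50,0]]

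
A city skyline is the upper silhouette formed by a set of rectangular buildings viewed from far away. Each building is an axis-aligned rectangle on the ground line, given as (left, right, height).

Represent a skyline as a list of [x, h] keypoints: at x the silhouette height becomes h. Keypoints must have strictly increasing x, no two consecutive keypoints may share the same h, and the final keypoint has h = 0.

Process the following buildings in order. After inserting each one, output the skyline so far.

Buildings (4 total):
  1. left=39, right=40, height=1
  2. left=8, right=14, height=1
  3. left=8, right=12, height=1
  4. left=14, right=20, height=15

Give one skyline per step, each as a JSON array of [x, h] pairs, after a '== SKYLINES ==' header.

== SKYLINES ==
[[39,1],[40,0]]
[[8,1],[14,0],[39,1],[40,0]]
[[8,1],[14,0],[39,1],[40,0]]
[[8,1],[14,15],[20,0],[39,1],[40,0]]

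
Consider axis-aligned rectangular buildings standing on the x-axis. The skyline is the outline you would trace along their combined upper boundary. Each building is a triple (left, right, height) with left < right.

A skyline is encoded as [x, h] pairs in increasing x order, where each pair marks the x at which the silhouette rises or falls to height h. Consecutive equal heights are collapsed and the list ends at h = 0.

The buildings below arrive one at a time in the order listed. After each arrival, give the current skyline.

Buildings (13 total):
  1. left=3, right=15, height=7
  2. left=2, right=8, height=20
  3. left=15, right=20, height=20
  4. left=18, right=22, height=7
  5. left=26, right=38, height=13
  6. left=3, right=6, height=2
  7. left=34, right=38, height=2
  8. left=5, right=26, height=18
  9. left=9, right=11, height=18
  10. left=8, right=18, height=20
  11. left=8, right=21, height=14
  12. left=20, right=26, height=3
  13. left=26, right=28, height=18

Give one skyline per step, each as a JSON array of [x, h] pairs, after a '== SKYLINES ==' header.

== SKYLINES ==
[[3,7],[15,0]]
[[2,20],[8,7],[15,0]]
[[2,20],[8,7],[15,20],[20,0]]
[[2,20],[8,7],[15,20],[20,7],[22,0]]
[[2,20],[8,7],[15,20],[20,7],[22,0],[26,13],[38,0]]
[[2,20],[8,7],[15,20],[20,7],[22,0],[26,13],[38,0]]
[[2,20],[8,7],[15,20],[20,7],[22,0],[26,13],[38,0]]
[[2,20],[8,18],[15,20],[20,18],[26,13],[38,0]]
[[2,20],[8,18],[15,20],[20,18],[26,13],[38,0]]
[[2,20],[20,18],[26,13],[38,0]]
[[2,20],[20,18],[26,13],[38,0]]
[[2,20],[20,18],[26,13],[38,0]]
[[2,20],[20,18],[28,13],[38,0]]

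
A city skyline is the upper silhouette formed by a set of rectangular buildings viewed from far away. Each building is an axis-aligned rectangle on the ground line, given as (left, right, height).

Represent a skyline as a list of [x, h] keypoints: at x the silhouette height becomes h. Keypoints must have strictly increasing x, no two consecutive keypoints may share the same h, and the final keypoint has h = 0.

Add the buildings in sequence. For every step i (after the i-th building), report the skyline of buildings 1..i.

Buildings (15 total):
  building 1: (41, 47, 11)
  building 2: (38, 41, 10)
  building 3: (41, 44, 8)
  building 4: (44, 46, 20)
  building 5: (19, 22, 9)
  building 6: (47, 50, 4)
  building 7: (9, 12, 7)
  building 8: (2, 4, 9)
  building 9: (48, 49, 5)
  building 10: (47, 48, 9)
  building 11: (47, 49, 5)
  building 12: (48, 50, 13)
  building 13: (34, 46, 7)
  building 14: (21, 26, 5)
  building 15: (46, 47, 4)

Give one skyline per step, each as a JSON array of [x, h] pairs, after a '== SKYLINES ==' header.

== SKYLINES ==
[[41,11],[47,0]]
[[38,10],[41,11],[47,0]]
[[38,10],[41,11],[47,0]]
[[38,10],[41,11],[44,20],[46,11],[47,0]]
[[19,9],[22,0],[38,10],[41,11],[44,20],[46,11],[47,0]]
[[19,9],[22,0],[38,10],[41,11],[44,20],[46,11],[47,4],[50,0]]
[[9,7],[12,0],[19,9],[22,0],[38,10],[41,11],[44,20],[46,11],[47,4],[50,0]]
[[2,9],[4,0],[9,7],[12,0],[19,9],[22,0],[38,10],[41,11],[44,20],[46,11],[47,4],[50,0]]
[[2,9],[4,0],[9,7],[12,0],[19,9],[22,0],[38,10],[41,11],[44,20],[46,11],[47,4],[48,5],[49,4],[50,0]]
[[2,9],[4,0],[9,7],[12,0],[19,9],[22,0],[38,10],[41,11],[44,20],[46,11],[47,9],[48,5],[49,4],[50,0]]
[[2,9],[4,0],[9,7],[12,0],[19,9],[22,0],[38,10],[41,11],[44,20],[46,11],[47,9],[48,5],[49,4],[50,0]]
[[2,9],[4,0],[9,7],[12,0],[19,9],[22,0],[38,10],[41,11],[44,20],[46,11],[47,9],[48,13],[50,0]]
[[2,9],[4,0],[9,7],[12,0],[19,9],[22,0],[34,7],[38,10],[41,11],[44,20],[46,11],[47,9],[48,13],[50,0]]
[[2,9],[4,0],[9,7],[12,0],[19,9],[22,5],[26,0],[34,7],[38,10],[41,11],[44,20],[46,11],[47,9],[48,13],[50,0]]
[[2,9],[4,0],[9,7],[12,0],[19,9],[22,5],[26,0],[34,7],[38,10],[41,11],[44,20],[46,11],[47,9],[48,13],[50,0]]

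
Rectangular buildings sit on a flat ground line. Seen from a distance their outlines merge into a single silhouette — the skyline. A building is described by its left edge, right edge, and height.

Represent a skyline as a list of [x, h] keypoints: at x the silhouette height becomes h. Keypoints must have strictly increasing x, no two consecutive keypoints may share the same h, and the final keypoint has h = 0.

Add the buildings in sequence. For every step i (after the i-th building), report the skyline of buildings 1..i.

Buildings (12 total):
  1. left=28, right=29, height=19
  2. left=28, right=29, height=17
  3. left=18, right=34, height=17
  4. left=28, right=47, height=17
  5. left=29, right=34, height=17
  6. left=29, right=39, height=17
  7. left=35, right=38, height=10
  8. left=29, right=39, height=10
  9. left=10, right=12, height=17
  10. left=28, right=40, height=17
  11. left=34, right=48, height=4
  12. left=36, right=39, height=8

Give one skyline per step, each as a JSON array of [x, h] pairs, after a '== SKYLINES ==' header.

== SKYLINES ==
[[28,19],[29,0]]
[[28,19],[29,0]]
[[18,17],[28,19],[29,17],[34,0]]
[[18,17],[28,19],[29,17],[47,0]]
[[18,17],[28,19],[29,17],[47,0]]
[[18,17],[28,19],[29,17],[47,0]]
[[18,17],[28,19],[29,17],[47,0]]
[[18,17],[28,19],[29,17],[47,0]]
[[10,17],[12,0],[18,17],[28,19],[29,17],[47,0]]
[[10,17],[12,0],[18,17],[28,19],[29,17],[47,0]]
[[10,17],[12,0],[18,17],[28,19],[29,17],[47,4],[48,0]]
[[10,17],[12,0],[18,17],[28,19],[29,17],[47,4],[48,0]]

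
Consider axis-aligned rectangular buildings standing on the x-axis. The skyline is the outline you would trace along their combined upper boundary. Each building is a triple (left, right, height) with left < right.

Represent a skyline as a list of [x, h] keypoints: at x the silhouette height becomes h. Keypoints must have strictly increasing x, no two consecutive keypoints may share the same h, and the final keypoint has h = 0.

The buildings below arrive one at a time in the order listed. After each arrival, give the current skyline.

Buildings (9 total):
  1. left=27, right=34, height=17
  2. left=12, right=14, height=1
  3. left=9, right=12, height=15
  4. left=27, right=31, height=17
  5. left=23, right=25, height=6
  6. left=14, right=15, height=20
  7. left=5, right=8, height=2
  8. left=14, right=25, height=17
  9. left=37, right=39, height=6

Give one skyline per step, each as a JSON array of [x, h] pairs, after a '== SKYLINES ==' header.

== SKYLINES ==
[[27,17],[34,0]]
[[12,1],[14,0],[27,17],[34,0]]
[[9,15],[12,1],[14,0],[27,17],[34,0]]
[[9,15],[12,1],[14,0],[27,17],[34,0]]
[[9,15],[12,1],[14,0],[23,6],[25,0],[27,17],[34,0]]
[[9,15],[12,1],[14,20],[15,0],[23,6],[25,0],[27,17],[34,0]]
[[5,2],[8,0],[9,15],[12,1],[14,20],[15,0],[23,6],[25,0],[27,17],[34,0]]
[[5,2],[8,0],[9,15],[12,1],[14,20],[15,17],[25,0],[27,17],[34,0]]
[[5,2],[8,0],[9,15],[12,1],[14,20],[15,17],[25,0],[27,17],[34,0],[37,6],[39,0]]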